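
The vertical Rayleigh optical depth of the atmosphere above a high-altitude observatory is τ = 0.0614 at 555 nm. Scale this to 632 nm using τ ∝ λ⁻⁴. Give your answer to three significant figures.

0.0365

τ(632 nm) = τ(555 nm) × (555/632)⁴ = 0.0614 × (0.8782)⁴ = 0.0614 × 0.5947 = 0.0365.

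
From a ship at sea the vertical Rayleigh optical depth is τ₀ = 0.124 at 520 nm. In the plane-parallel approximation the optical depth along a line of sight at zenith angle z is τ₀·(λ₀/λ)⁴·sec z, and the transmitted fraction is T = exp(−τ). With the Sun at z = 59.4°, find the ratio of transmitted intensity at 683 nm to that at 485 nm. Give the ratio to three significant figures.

Airmass: sec 59.4° = 1.9645.
τ(683 nm) = 0.124 × (520/683)⁴ × 1.9645 = 0.124 × 0.3360 × 1.9645 = 0.0818.
τ(485 nm) = 0.124 × (520/485)⁴ × 1.9645 = 0.124 × 1.3214 × 1.9645 = 0.3219.
T(683)/T(485) = exp(τ_B − τ_A) = exp(0.2400) = 1.2713.

1.27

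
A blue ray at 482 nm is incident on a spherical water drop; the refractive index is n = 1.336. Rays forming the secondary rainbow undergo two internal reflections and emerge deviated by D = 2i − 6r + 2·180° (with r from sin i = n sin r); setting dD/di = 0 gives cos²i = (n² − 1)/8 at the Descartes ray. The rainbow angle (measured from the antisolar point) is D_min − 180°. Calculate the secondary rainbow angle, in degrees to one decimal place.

cos²i = (1.78490 − 1)/8 = 0.09811; i = arccos(0.31323) = 71.746°.
sin r = sin 71.746°/1.336 = 0.71084; r = 45.303°.
D_min = 2·71.746° − 6·45.303° + 360° = 231.674°.
Rainbow angle = D_min − 180° = 51.674°.

51.7°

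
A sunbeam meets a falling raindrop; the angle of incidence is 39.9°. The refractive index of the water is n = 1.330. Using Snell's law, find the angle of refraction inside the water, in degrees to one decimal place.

Snell: sin θ_r = sin θ_i / n = sin 39.9° / 1.330 = 0.6414 / 1.330 = 0.4823.
θ_r = arcsin(0.4823) = 28.84°.

28.8°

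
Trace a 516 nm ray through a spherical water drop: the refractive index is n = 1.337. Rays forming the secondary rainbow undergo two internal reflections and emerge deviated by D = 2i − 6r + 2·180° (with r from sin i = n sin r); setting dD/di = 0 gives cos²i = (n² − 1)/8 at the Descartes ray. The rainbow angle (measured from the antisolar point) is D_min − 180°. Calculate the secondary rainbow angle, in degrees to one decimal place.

51.9°

cos²i = (1.78757 − 1)/8 = 0.09845; i = arccos(0.31376) = 71.714°.
sin r = sin 71.714°/1.337 = 0.71017; r = 45.249°.
D_min = 2·71.714° − 6·45.249° + 360° = 231.934°.
Rainbow angle = D_min − 180° = 51.934°.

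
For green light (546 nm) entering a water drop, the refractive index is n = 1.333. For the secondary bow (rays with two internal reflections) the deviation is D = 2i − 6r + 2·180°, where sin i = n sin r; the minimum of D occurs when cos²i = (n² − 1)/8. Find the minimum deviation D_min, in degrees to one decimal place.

230.9°

cos²i = (1.77689 − 1)/8 = 0.09711; i = arccos(0.31163) = 71.843°.
sin r = sin 71.843°/1.333 = 0.71283; r = 45.466°.
D_min = 2·71.843° − 6·45.466° + 360° = 230.891°.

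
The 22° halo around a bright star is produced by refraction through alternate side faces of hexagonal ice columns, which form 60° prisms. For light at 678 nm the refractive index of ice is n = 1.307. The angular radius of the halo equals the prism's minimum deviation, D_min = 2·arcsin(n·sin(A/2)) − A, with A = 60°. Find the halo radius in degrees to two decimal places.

n·sin(A/2) = 1.307 × sin 30° = 1.307 × 0.5000 = 0.6535.
D_min = 2·arcsin(0.6535) − 60° = 2 × 40.806° − 60° = 21.612°.

21.61°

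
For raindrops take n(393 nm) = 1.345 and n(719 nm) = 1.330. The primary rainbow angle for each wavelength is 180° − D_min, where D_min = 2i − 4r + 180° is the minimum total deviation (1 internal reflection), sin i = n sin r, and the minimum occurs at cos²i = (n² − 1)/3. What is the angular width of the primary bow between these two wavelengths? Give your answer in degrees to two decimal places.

2.15°

At 393 nm (n = 1.345): cos²i = 0.26967 → i = 58.715°, r = 39.448°, D_min = 139.635°, rainbow angle = 40.365°.
At 719 nm (n = 1.330): cos²i = 0.25630 → i = 59.585°, r = 40.422°, D_min = 137.484°, rainbow angle = 42.516°.
Angular width = |40.365° − 42.516°| = 2.152°.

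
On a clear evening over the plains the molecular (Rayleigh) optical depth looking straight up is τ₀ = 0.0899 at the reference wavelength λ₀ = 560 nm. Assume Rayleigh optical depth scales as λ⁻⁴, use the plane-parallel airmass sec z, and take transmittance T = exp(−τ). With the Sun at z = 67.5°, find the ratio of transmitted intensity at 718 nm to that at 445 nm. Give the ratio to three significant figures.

Airmass: sec 67.5° = 2.6131.
τ(718 nm) = 0.0899 × (560/718)⁴ × 2.6131 = 0.0899 × 0.3700 × 2.6131 = 0.0869.
τ(445 nm) = 0.0899 × (560/445)⁴ × 2.6131 = 0.0899 × 2.5079 × 2.6131 = 0.5892.
T(718)/T(445) = exp(τ_B − τ_A) = exp(0.5022) = 1.6524.

1.65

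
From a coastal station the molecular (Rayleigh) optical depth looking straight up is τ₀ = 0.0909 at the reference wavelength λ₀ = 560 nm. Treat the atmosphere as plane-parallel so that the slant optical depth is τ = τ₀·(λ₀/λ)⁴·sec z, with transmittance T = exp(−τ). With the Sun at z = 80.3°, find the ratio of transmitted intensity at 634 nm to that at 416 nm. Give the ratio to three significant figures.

4.23

Airmass: sec 80.3° = 5.9351.
τ(634 nm) = 0.0909 × (560/634)⁴ × 5.9351 = 0.0909 × 0.6087 × 5.9351 = 0.3284.
τ(416 nm) = 0.0909 × (560/416)⁴ × 5.9351 = 0.0909 × 3.2838 × 5.9351 = 1.7716.
T(634)/T(416) = exp(τ_B − τ_A) = exp(1.4432) = 4.2344.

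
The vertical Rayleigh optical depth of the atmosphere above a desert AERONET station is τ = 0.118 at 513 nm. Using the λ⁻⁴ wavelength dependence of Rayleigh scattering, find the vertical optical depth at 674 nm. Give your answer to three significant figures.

0.0396

τ(674 nm) = τ(513 nm) × (513/674)⁴ = 0.118 × (0.7611)⁴ = 0.118 × 0.3356 = 0.0396.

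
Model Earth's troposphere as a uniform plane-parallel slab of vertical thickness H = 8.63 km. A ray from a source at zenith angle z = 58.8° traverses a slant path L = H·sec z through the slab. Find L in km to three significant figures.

sec z = 1/cos 58.8° = 1.9304.
L = 8.63 × 1.9304 = 16.659 km.

16.7 km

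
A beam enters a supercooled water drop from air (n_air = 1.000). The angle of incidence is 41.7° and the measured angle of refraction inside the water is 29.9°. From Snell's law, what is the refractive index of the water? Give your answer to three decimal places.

n = sin θ_i / sin θ_r = sin 41.7° / sin 29.9° = 0.6652 / 0.4985 = 1.3345.

1.334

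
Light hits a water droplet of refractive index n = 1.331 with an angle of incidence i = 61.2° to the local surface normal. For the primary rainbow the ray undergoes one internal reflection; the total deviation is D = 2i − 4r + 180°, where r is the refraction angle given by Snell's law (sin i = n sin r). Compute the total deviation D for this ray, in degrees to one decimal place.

sin r = sin 61.2° / 1.331 = 0.8763/1.331 = 0.6584; r = 41.18°.
D = 2·61.2° − 4·41.18° + 180° = 122.40° − 164.71° + 180° = 137.69°.

137.7°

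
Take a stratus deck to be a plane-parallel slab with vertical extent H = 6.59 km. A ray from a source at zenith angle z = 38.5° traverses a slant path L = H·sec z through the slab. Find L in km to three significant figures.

sec z = 1/cos 38.5° = 1.2778.
L = 6.59 × 1.2778 = 8.421 km.

8.42 km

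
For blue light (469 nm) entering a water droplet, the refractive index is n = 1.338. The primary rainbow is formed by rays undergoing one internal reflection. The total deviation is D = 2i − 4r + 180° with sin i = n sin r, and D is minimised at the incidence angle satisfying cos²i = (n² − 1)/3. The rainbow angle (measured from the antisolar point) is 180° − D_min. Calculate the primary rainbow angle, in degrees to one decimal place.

41.4°

cos²i = (1.79024 − 1)/3 = 0.26341; i = arccos(0.51324) = 59.120°.
sin r = sin 59.120°/1.338 = 0.64144; r = 39.899°.
D_min = 2·59.120° − 4·39.899° + 180° = 138.643°.
Rainbow angle = 180° − D_min = 41.357°.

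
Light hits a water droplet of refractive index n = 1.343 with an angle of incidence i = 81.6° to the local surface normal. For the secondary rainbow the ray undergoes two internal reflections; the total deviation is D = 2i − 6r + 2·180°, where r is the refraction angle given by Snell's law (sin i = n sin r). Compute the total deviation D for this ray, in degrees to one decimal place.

238.5°

sin r = sin 81.6° / 1.343 = 0.9893/1.343 = 0.7366; r = 47.44°.
D = 2·81.6° − 6·47.44° + 2·180° = 163.20° − 284.66° + 360° = 238.54°.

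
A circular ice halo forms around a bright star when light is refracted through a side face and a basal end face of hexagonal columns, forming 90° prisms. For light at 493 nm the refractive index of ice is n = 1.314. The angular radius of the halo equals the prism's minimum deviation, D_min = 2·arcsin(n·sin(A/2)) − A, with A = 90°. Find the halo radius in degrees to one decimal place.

46.6°

n·sin(A/2) = 1.314 × sin 45° = 1.314 × 0.7071 = 0.9291.
D_min = 2·arcsin(0.9291) − 90° = 2 × 68.301° − 90° = 46.602°.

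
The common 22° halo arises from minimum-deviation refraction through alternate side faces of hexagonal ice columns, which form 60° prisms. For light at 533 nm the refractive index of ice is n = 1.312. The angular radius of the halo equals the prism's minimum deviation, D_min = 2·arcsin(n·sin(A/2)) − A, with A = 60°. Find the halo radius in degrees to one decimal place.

22.0°

n·sin(A/2) = 1.312 × sin 30° = 1.312 × 0.5000 = 0.6560.
D_min = 2·arcsin(0.6560) − 60° = 2 × 40.996° − 60° = 21.991°.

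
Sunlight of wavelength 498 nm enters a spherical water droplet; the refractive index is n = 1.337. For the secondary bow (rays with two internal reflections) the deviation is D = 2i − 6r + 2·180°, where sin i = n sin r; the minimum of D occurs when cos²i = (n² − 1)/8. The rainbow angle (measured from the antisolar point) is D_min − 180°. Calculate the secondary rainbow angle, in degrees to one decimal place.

51.9°

cos²i = (1.78757 − 1)/8 = 0.09845; i = arccos(0.31376) = 71.714°.
sin r = sin 71.714°/1.337 = 0.71017; r = 45.249°.
D_min = 2·71.714° − 6·45.249° + 360° = 231.934°.
Rainbow angle = D_min − 180° = 51.934°.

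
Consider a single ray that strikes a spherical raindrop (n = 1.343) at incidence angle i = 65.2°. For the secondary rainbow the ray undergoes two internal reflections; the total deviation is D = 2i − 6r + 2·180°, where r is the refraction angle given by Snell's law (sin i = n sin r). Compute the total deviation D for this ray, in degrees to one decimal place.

sin r = sin 65.2° / 1.343 = 0.9078/1.343 = 0.6759; r = 42.53°.
D = 2·65.2° − 6·42.53° + 2·180° = 130.40° − 255.16° + 360° = 235.24°.

235.2°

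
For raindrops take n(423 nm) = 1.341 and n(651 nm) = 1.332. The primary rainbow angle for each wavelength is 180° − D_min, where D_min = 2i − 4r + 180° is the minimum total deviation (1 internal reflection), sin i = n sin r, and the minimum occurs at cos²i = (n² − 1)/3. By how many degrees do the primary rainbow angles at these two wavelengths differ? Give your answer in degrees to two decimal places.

At 423 nm (n = 1.341): cos²i = 0.26609 → i = 58.946°, r = 39.705°, D_min = 139.071°, rainbow angle = 40.929°.
At 651 nm (n = 1.332): cos²i = 0.25807 → i = 59.469°, r = 40.290°, D_min = 137.776°, rainbow angle = 42.224°.
Angular width = |40.929° − 42.224°| = 1.295°.

1.29°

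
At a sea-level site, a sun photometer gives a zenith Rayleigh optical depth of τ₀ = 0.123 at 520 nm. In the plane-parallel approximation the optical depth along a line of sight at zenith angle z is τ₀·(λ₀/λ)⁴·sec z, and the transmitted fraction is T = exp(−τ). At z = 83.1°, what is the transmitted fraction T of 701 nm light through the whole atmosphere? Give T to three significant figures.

sec 83.1° = 8.3238.
τ = 0.123 × (520/701)⁴ × 8.3238 = 0.123 × 0.3028 × 8.3238 = 0.3100.
T = exp(−0.3100) = 0.7334.

0.733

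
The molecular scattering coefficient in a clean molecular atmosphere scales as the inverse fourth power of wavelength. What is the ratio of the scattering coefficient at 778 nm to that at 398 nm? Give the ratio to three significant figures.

Rayleigh scattering ∝ λ⁻⁴, so the ratio of coefficients is the inverse fourth power of the wavelength ratio.
σ(778)/σ(398) = (398/778)⁴ = (0.5116)⁴ = 0.06849.

0.0685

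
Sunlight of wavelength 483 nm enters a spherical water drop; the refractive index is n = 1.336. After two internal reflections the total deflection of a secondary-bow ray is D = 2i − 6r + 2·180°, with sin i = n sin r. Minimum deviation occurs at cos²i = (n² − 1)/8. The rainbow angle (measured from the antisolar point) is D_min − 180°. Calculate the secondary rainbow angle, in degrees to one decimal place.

cos²i = (1.78490 − 1)/8 = 0.09811; i = arccos(0.31323) = 71.746°.
sin r = sin 71.746°/1.336 = 0.71084; r = 45.303°.
D_min = 2·71.746° − 6·45.303° + 360° = 231.674°.
Rainbow angle = D_min − 180° = 51.674°.

51.7°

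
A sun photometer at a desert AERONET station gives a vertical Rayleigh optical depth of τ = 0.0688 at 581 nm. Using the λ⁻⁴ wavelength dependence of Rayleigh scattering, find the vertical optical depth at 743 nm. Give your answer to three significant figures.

τ(743 nm) = τ(581 nm) × (581/743)⁴ = 0.0688 × (0.7820)⁴ = 0.0688 × 0.3739 = 0.0257.

0.0257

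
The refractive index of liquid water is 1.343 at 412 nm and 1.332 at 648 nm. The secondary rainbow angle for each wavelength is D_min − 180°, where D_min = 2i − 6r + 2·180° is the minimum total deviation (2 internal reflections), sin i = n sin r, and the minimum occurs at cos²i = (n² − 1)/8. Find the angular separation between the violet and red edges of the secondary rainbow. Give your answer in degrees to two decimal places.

2.85°

At 412 nm (n = 1.343): cos²i = 0.10046 → i = 71.522°, r = 44.928°, D_min = 233.478°, rainbow angle = 53.478°.
At 648 nm (n = 1.332): cos²i = 0.09678 → i = 71.875°, r = 45.520°, D_min = 230.628°, rainbow angle = 50.628°.
Angular width = |53.478° − 50.628°| = 2.849°.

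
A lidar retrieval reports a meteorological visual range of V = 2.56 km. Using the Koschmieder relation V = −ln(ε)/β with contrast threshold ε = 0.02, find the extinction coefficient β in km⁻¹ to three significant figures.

1.53 km⁻¹

β = −ln(0.02) / V = 3.912 / 2.56 = 1.5281 km⁻¹.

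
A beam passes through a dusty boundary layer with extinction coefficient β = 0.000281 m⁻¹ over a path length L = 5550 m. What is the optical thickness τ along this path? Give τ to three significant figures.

τ = β·L = 0.000281 × 5550 = 1.5595.

1.56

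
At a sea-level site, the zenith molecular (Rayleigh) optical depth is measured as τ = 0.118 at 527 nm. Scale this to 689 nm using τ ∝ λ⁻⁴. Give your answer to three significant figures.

0.0404

τ(689 nm) = τ(527 nm) × (527/689)⁴ = 0.118 × (0.7649)⁴ = 0.118 × 0.3423 = 0.0404.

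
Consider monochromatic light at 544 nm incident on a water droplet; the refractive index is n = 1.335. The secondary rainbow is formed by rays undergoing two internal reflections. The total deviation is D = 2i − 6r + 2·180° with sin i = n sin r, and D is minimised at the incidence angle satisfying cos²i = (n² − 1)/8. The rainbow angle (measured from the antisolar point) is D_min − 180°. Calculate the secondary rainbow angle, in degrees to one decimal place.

cos²i = (1.78222 − 1)/8 = 0.09778; i = arccos(0.31269) = 71.778°.
sin r = sin 71.778°/1.335 = 0.71150; r = 45.357°.
D_min = 2·71.778° − 6·45.357° + 360° = 231.414°.
Rainbow angle = D_min − 180° = 51.414°.

51.4°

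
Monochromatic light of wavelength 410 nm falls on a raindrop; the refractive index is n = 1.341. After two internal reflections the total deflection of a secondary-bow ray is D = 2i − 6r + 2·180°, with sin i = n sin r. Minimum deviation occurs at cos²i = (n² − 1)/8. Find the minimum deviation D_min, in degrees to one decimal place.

233.0°

cos²i = (1.79828 − 1)/8 = 0.09979; i = arccos(0.31589) = 71.586°.
sin r = sin 71.586°/1.341 = 0.70753; r = 45.034°.
D_min = 2·71.586° − 6·45.034° + 360° = 232.966°.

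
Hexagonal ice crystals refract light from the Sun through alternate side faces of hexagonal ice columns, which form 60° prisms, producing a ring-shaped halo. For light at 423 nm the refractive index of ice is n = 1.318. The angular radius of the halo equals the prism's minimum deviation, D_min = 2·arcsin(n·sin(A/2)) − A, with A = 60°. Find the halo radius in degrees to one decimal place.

n·sin(A/2) = 1.318 × sin 30° = 1.318 × 0.5000 = 0.6590.
D_min = 2·arcsin(0.6590) − 60° = 2 × 41.224° − 60° = 22.447°.

22.4°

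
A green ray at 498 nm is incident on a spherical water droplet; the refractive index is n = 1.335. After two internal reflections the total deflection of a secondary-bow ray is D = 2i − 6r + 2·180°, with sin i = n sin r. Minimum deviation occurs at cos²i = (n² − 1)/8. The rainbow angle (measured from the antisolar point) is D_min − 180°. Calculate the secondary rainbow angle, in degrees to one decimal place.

51.4°

cos²i = (1.78222 − 1)/8 = 0.09778; i = arccos(0.31269) = 71.778°.
sin r = sin 71.778°/1.335 = 0.71150; r = 45.357°.
D_min = 2·71.778° − 6·45.357° + 360° = 231.414°.
Rainbow angle = D_min − 180° = 51.414°.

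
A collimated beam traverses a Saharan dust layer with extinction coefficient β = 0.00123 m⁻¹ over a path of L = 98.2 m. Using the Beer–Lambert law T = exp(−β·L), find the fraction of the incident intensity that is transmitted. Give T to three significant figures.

τ = β·L = 0.00123 × 98.2 = 0.1208.
T = exp(−0.1208) = 0.8862.

0.886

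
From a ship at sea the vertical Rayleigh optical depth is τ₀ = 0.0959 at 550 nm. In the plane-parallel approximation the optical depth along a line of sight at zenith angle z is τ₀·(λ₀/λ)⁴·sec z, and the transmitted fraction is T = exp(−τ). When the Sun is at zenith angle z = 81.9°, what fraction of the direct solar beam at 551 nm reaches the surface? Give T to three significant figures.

0.509

sec 81.9° = 7.0972.
τ = 0.0959 × (550/551)⁴ × 7.0972 = 0.0959 × 0.9928 × 7.0972 = 0.6757.
T = exp(−0.6757) = 0.5088.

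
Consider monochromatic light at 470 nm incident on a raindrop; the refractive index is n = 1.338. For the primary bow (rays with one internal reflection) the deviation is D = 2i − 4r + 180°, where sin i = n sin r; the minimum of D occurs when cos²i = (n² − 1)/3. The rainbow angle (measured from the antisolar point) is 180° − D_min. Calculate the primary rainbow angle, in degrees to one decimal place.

cos²i = (1.79024 − 1)/3 = 0.26341; i = arccos(0.51324) = 59.120°.
sin r = sin 59.120°/1.338 = 0.64144; r = 39.899°.
D_min = 2·59.120° − 4·39.899° + 180° = 138.643°.
Rainbow angle = 180° − D_min = 41.357°.

41.4°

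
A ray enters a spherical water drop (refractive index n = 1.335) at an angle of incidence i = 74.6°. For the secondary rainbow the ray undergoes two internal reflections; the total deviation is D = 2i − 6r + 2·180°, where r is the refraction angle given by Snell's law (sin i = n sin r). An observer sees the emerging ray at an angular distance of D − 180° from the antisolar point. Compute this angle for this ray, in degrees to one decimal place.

51.8°

sin r = sin 74.6° / 1.335 = 0.9641/1.335 = 0.7222; r = 46.23°.
D = 2·74.6° − 6·46.23° + 2·180° = 149.20° − 277.40° + 360° = 231.80°.
Angle from antisolar point = D − 180° = 51.80°.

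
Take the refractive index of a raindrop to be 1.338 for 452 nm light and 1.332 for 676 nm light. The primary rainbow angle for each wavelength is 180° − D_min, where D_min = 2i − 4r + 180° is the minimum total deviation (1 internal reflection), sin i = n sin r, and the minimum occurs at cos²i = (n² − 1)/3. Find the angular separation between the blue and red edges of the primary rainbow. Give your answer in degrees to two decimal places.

0.87°

At 452 nm (n = 1.338): cos²i = 0.26341 → i = 59.120°, r = 39.899°, D_min = 138.643°, rainbow angle = 41.357°.
At 676 nm (n = 1.332): cos²i = 0.25807 → i = 59.469°, r = 40.290°, D_min = 137.776°, rainbow angle = 42.224°.
Angular width = |41.357° − 42.224°| = 0.867°.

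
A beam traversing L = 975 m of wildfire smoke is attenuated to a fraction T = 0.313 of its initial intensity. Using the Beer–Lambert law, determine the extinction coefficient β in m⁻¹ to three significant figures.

0.00119 m⁻¹

Beer–Lambert: T = exp(−βL) ⇒ β = −ln(T)/L = −ln(0.313)/975 = 1.1616/975 = 0.001191 m⁻¹.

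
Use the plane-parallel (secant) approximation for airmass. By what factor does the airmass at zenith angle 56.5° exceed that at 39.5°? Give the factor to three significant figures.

1.40

X(56.5°)/X(39.5°) = sec 56.5° / sec 39.5° = cos 39.5° / cos 56.5° = 0.7716/0.5519 = 1.3980.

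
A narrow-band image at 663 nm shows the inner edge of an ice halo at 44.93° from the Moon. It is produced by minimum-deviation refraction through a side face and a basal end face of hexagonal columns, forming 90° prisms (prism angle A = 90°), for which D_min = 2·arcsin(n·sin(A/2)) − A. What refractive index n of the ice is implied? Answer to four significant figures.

1.306

Rearranging: n = sin((D_min + A)/2) / sin(A/2).
(D_min + A)/2 = (44.93° + 90°)/2 = 67.465°.
n = sin 67.465° / sin 45° = 0.9236 / 0.7071 = 1.3062.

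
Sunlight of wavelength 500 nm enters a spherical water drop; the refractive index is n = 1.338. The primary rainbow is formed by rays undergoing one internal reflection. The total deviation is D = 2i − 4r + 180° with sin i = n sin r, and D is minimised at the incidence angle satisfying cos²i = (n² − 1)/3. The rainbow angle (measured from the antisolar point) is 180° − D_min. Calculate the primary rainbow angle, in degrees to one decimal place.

41.4°

cos²i = (1.79024 − 1)/3 = 0.26341; i = arccos(0.51324) = 59.120°.
sin r = sin 59.120°/1.338 = 0.64144; r = 39.899°.
D_min = 2·59.120° − 4·39.899° + 180° = 138.643°.
Rainbow angle = 180° − D_min = 41.357°.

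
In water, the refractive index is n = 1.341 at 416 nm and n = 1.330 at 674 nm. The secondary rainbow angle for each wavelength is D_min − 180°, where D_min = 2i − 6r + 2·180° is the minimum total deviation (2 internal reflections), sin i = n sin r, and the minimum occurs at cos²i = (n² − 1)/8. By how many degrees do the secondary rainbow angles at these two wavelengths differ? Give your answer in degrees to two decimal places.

At 416 nm (n = 1.341): cos²i = 0.09979 → i = 71.586°, r = 45.034°, D_min = 232.966°, rainbow angle = 52.966°.
At 674 nm (n = 1.330): cos²i = 0.09611 → i = 71.940°, r = 45.630°, D_min = 230.101°, rainbow angle = 50.101°.
Angular width = |52.966° − 50.101°| = 2.865°.

2.86°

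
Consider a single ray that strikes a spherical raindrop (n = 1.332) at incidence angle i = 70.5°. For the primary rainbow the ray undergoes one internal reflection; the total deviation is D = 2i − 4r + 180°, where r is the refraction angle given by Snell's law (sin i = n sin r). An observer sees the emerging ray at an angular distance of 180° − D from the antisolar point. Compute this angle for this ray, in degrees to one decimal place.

sin r = sin 70.5° / 1.332 = 0.9426/1.332 = 0.7077; r = 45.05°.
D = 2·70.5° − 4·45.05° + 180° = 141.00° − 180.19° + 180° = 140.81°.
Angle from antisolar point = 180° − D = 39.19°.

39.2°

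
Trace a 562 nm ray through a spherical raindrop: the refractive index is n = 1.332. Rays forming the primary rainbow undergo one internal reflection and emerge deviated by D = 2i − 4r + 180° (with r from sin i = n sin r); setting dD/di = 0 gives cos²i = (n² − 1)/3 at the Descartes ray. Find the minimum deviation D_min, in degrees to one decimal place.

cos²i = (1.77422 − 1)/3 = 0.25807; i = arccos(0.50801) = 59.469°.
sin r = sin 59.469°/1.332 = 0.64666; r = 40.290°.
D_min = 2·59.469° − 4·40.290° + 180° = 137.776°.

137.8°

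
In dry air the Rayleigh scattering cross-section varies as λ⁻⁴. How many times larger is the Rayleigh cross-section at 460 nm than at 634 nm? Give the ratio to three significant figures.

Rayleigh scattering ∝ λ⁻⁴, so the ratio of coefficients is the inverse fourth power of the wavelength ratio.
σ(460)/σ(634) = (634/460)⁴ = (1.3783)⁴ = 3.608.

3.61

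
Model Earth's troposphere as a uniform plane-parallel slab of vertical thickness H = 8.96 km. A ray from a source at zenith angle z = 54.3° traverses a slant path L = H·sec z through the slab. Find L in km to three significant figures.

sec z = 1/cos 54.3° = 1.7137.
L = 8.96 × 1.7137 = 15.355 km.

15.4 km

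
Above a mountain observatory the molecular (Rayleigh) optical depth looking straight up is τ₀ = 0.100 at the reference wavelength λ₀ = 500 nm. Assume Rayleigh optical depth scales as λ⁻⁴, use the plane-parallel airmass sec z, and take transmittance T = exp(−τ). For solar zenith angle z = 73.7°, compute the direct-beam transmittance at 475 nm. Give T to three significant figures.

0.646

sec 73.7° = 3.5629.
τ = 0.100 × (500/475)⁴ × 3.5629 = 0.100 × 1.2277 × 3.5629 = 0.4374.
T = exp(−0.4374) = 0.6457.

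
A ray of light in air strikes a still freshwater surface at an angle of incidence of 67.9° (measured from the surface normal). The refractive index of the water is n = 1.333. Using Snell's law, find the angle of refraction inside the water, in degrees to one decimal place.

44.0°

Snell: sin θ_r = sin θ_i / n = sin 67.9° / 1.333 = 0.9265 / 1.333 = 0.6951.
θ_r = arcsin(0.6951) = 44.03°.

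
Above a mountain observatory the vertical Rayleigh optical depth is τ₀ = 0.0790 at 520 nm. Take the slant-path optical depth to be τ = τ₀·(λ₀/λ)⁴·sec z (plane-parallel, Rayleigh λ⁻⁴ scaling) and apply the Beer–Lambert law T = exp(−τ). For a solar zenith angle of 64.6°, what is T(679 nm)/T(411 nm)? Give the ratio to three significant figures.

1.50

Airmass: sec 64.6° = 2.3314.
τ(679 nm) = 0.0790 × (520/679)⁴ × 2.3314 = 0.0790 × 0.3440 × 2.3314 = 0.0634.
τ(411 nm) = 0.0790 × (520/411)⁴ × 2.3314 = 0.0790 × 2.5624 × 2.3314 = 0.4719.
T(679)/T(411) = exp(τ_B − τ_A) = exp(0.4086) = 1.5047.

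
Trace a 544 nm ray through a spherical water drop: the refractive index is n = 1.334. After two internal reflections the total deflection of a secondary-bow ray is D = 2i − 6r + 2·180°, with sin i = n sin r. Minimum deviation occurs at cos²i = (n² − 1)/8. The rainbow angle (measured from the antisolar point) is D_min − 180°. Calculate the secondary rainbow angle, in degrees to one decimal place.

51.2°

cos²i = (1.77956 − 1)/8 = 0.09744; i = arccos(0.31216) = 71.810°.
sin r = sin 71.810°/1.334 = 0.71217; r = 45.411°.
D_min = 2·71.810° − 6·45.411° + 360° = 231.153°.
Rainbow angle = D_min − 180° = 51.153°.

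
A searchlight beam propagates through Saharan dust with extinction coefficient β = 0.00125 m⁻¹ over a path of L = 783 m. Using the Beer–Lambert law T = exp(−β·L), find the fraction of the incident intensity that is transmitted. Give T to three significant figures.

0.376

τ = β·L = 0.00125 × 783 = 0.9788.
T = exp(−0.9788) = 0.3758.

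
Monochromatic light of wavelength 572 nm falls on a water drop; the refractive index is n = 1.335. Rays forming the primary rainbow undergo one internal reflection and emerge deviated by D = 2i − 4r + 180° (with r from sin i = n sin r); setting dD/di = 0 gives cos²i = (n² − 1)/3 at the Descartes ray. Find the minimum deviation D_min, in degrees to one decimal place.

cos²i = (1.78222 − 1)/3 = 0.26074; i = arccos(0.51063) = 59.294°.
sin r = sin 59.294°/1.335 = 0.64405; r = 40.094°.
D_min = 2·59.294° − 4·40.094° + 180° = 138.212°.

138.2°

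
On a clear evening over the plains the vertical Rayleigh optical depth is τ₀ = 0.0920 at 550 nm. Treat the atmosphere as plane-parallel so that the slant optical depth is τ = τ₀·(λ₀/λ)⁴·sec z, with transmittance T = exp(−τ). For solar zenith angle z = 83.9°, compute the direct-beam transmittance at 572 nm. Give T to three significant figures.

sec 83.9° = 9.4105.
τ = 0.0920 × (550/572)⁴ × 9.4105 = 0.0920 × 0.8548 × 9.4105 = 0.7401.
T = exp(−0.7401) = 0.4771.

0.477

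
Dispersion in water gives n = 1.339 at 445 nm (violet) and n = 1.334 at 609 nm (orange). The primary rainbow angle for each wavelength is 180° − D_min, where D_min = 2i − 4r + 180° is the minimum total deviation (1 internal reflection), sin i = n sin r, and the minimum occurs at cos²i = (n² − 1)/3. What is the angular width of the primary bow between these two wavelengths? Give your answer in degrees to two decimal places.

0.72°

At 445 nm (n = 1.339): cos²i = 0.26431 → i = 59.062°, r = 39.834°, D_min = 138.786°, rainbow angle = 41.214°.
At 609 nm (n = 1.334): cos²i = 0.25985 → i = 59.352°, r = 40.159°, D_min = 138.067°, rainbow angle = 41.933°.
Angular width = |41.214° − 41.933°| = 0.719°.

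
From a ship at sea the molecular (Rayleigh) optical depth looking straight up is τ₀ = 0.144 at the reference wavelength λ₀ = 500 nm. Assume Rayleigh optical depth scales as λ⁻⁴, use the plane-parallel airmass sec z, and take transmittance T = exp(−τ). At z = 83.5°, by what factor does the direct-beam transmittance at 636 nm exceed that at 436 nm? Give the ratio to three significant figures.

5.55

Airmass: sec 83.5° = 8.8337.
τ(636 nm) = 0.144 × (500/636)⁴ × 8.8337 = 0.144 × 0.3820 × 8.8337 = 0.4859.
τ(436 nm) = 0.144 × (500/436)⁴ × 8.8337 = 0.144 × 1.7296 × 8.8337 = 2.2001.
T(636)/T(436) = exp(τ_B − τ_A) = exp(1.7142) = 5.5520.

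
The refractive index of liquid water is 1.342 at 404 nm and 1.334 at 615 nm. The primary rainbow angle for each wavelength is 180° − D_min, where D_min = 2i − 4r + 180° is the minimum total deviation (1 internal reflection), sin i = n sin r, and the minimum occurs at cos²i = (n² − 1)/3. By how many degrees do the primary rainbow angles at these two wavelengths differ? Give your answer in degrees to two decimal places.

At 404 nm (n = 1.342): cos²i = 0.26699 → i = 58.888°, r = 39.641°, D_min = 139.213°, rainbow angle = 40.787°.
At 615 nm (n = 1.334): cos²i = 0.25985 → i = 59.352°, r = 40.159°, D_min = 138.067°, rainbow angle = 41.933°.
Angular width = |40.787° − 41.933°| = 1.146°.

1.15°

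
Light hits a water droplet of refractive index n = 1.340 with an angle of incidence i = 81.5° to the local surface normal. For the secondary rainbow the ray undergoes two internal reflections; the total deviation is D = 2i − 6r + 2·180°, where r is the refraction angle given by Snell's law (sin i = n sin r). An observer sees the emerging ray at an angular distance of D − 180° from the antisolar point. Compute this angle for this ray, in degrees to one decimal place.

57.6°

sin r = sin 81.5° / 1.340 = 0.9890/1.340 = 0.7381; r = 47.57°.
D = 2·81.5° − 6·47.57° + 2·180° = 163.00° − 285.40° + 360° = 237.60°.
Angle from antisolar point = D − 180° = 57.60°.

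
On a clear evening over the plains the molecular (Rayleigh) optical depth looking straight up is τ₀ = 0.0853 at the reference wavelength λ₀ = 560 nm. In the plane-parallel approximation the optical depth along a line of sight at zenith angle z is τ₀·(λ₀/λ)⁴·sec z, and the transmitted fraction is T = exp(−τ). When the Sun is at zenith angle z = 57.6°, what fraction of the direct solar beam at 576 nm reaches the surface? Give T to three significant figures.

0.867

sec 57.6° = 1.8663.
τ = 0.0853 × (560/576)⁴ × 1.8663 = 0.0853 × 0.8934 × 1.8663 = 0.1422.
T = exp(−0.1422) = 0.8674.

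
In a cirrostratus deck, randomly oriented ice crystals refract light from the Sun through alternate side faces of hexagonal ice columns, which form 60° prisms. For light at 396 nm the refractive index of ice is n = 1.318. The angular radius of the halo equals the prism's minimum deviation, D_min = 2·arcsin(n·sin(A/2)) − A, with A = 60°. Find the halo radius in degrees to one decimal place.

n·sin(A/2) = 1.318 × sin 30° = 1.318 × 0.5000 = 0.6590.
D_min = 2·arcsin(0.6590) − 60° = 2 × 41.224° − 60° = 22.447°.

22.4°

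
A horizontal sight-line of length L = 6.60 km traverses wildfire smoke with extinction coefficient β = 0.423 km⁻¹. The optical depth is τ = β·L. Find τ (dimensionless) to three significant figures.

τ = β·L = 0.423 × 6.60 = 2.7918.

2.79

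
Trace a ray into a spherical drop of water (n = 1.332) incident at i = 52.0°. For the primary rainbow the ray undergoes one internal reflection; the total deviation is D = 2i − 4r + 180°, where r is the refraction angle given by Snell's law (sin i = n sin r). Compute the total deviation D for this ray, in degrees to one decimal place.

sin r = sin 52.0° / 1.332 = 0.7880/1.332 = 0.5916; r = 36.27°.
D = 2·52.0° − 4·36.27° + 180° = 104.00° − 145.08° + 180° = 138.92°.

138.9°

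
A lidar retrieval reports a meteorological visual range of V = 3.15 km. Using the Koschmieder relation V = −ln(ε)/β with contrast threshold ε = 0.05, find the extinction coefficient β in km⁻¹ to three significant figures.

0.951 km⁻¹

β = −ln(0.05) / V = 2.996 / 3.15 = 0.9510 km⁻¹.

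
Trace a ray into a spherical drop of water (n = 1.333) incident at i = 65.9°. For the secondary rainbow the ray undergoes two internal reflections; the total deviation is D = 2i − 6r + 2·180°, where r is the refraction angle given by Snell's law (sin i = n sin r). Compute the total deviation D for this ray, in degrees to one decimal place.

sin r = sin 65.9° / 1.333 = 0.9128/1.333 = 0.6848; r = 43.22°.
D = 2·65.9° − 6·43.22° + 2·180° = 131.80° − 259.32° + 360° = 232.48°.

232.5°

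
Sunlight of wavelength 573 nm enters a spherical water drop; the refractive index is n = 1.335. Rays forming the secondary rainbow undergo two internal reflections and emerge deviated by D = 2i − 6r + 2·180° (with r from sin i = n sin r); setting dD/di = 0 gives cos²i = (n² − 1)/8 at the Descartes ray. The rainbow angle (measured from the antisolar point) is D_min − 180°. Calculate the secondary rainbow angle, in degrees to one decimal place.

51.4°

cos²i = (1.78222 − 1)/8 = 0.09778; i = arccos(0.31269) = 71.778°.
sin r = sin 71.778°/1.335 = 0.71150; r = 45.357°.
D_min = 2·71.778° − 6·45.357° + 360° = 231.414°.
Rainbow angle = D_min − 180° = 51.414°.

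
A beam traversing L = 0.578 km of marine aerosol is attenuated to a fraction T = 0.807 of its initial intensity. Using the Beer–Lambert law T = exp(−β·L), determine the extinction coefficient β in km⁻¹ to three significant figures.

0.371 km⁻¹

Beer–Lambert: T = exp(−βL) ⇒ β = −ln(T)/L = −ln(0.807)/0.578 = 0.2144/0.578 = 0.371 km⁻¹.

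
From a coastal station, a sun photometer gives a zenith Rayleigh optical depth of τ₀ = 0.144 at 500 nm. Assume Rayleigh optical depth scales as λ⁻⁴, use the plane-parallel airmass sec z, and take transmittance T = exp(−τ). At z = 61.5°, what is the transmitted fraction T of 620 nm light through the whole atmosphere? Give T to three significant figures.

0.880

sec 61.5° = 2.0957.
τ = 0.144 × (500/620)⁴ × 2.0957 = 0.144 × 0.4230 × 2.0957 = 0.1276.
T = exp(−0.1276) = 0.8802.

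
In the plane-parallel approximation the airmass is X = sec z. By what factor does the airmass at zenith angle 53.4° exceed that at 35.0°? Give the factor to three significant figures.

1.37

X(53.4°)/X(35.0°) = sec 53.4° / sec 35.0° = cos 35.0° / cos 53.4° = 0.8192/0.5962 = 1.3739.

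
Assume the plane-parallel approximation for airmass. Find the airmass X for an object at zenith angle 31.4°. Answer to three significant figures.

1.17

X = sec z = 1/cos 31.4° = 1/0.8536 = 1.1716.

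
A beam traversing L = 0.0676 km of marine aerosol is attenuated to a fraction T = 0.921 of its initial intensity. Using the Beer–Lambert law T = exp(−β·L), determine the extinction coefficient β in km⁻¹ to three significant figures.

1.22 km⁻¹

Beer–Lambert: T = exp(−βL) ⇒ β = −ln(T)/L = −ln(0.921)/0.0676 = 0.0823/0.0676 = 1.217 km⁻¹.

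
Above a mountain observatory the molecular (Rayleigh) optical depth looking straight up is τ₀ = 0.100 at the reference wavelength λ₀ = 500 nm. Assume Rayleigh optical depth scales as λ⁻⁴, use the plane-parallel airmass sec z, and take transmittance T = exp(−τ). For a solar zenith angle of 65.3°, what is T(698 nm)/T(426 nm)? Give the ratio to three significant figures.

1.48

Airmass: sec 65.3° = 2.3931.
τ(698 nm) = 0.100 × (500/698)⁴ × 2.3931 = 0.100 × 0.2633 × 2.3931 = 0.0630.
τ(426 nm) = 0.100 × (500/426)⁴ × 2.3931 = 0.100 × 1.8978 × 2.3931 = 0.4542.
T(698)/T(426) = exp(τ_B − τ_A) = exp(0.3911) = 1.4787.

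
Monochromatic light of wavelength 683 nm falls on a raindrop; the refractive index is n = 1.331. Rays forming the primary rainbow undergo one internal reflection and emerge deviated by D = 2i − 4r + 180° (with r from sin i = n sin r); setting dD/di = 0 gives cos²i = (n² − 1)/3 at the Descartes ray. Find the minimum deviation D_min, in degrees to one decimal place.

cos²i = (1.77156 − 1)/3 = 0.25719; i = arccos(0.50714) = 59.527°.
sin r = sin 59.527°/1.331 = 0.64753; r = 40.356°.
D_min = 2·59.527° − 4·40.356° + 180° = 137.630°.

137.6°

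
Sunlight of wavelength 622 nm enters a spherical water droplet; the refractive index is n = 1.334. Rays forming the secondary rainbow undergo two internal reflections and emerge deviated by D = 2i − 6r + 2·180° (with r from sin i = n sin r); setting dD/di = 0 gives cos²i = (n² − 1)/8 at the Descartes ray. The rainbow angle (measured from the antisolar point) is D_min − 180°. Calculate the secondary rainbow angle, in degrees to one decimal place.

cos²i = (1.77956 − 1)/8 = 0.09744; i = arccos(0.31216) = 71.810°.
sin r = sin 71.810°/1.334 = 0.71217; r = 45.411°.
D_min = 2·71.810° − 6·45.411° + 360° = 231.153°.
Rainbow angle = D_min − 180° = 51.153°.

51.2°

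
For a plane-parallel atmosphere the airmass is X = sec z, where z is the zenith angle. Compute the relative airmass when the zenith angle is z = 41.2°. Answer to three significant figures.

1.33

X = sec z = 1/cos 41.2° = 1/0.7524 = 1.3291.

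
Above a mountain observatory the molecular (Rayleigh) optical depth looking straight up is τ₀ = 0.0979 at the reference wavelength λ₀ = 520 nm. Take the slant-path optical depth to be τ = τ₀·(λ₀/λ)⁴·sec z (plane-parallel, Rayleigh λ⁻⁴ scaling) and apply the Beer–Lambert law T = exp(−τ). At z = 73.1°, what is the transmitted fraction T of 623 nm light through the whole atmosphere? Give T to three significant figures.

sec 73.1° = 3.4399.
τ = 0.0979 × (520/623)⁴ × 3.4399 = 0.0979 × 0.4854 × 3.4399 = 0.1635.
T = exp(−0.1635) = 0.8492.

0.849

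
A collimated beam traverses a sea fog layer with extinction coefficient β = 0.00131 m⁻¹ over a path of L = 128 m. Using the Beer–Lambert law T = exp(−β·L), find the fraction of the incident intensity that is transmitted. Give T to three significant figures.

τ = β·L = 0.00131 × 128 = 0.1677.
T = exp(−0.1677) = 0.8456.

0.846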